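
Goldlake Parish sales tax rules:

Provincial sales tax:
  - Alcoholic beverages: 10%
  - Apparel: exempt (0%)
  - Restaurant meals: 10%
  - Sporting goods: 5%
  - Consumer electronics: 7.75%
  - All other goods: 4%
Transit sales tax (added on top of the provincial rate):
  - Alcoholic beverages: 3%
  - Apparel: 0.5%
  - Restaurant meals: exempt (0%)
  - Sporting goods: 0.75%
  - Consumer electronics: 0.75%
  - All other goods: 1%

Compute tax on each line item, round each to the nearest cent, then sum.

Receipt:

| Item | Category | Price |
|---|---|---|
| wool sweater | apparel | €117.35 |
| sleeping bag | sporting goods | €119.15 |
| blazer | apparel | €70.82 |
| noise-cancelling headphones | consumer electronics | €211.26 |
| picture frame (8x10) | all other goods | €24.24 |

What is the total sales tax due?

€26.96

Wool sweater €117.35: apparel → 0% + 0.5% transit = 0.5% → €0.59
Sleeping bag €119.15: sporting goods → 5% + 0.75% transit = 5.75% → €6.85
Blazer €70.82: apparel → 0% + 0.5% transit = 0.5% → €0.35
Noise-cancelling headphones €211.26: consumer electronics → 7.75% + 0.75% transit = 8.5% → €17.96
Picture frame (8x10) €24.24: all other goods → 4% + 1% transit = 5% → €1.21
Total tax = €0.59 + €6.85 + €0.35 + €17.96 + €1.21 = €26.96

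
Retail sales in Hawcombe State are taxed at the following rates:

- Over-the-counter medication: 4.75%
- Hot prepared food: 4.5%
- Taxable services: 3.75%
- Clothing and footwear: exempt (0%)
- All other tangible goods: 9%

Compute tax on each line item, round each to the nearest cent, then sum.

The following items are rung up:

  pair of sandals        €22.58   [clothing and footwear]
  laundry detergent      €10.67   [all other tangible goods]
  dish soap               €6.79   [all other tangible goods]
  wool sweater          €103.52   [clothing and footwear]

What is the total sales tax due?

€1.57

Pair of sandals €22.58: clothing and footwear → 0% → €0.00
Laundry detergent €10.67: all other tangible goods → 9% → €0.96
Dish soap €6.79: all other tangible goods → 9% → €0.61
Wool sweater €103.52: clothing and footwear → 0% → €0.00
Total tax = €0.96 + €0.61 = €1.57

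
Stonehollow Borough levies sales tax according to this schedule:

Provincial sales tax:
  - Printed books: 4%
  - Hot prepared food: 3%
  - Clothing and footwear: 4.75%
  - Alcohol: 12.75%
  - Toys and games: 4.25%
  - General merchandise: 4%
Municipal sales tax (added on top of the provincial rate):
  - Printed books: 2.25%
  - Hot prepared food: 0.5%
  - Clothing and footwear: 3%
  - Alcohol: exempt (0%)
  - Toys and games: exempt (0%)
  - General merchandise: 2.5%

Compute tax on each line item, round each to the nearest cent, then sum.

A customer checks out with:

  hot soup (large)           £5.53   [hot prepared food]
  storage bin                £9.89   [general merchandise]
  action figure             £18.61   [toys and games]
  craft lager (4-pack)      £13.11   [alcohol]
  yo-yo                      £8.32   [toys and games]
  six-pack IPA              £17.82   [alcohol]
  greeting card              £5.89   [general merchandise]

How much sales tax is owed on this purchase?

Hot soup (large) £5.53: hot prepared food → 3% + 0.5% municipal = 3.5% → £0.19
Storage bin £9.89: general merchandise → 4% + 2.5% municipal = 6.5% → £0.64
Action figure £18.61: toys and games → 4.25% + 0% municipal = 4.25% → £0.79
Craft lager (4-pack) £13.11: alcohol → 12.75% + 0% municipal = 12.75% → £1.67
Yo-yo £8.32: toys and games → 4.25% + 0% municipal = 4.25% → £0.35
Six-pack IPA £17.82: alcohol → 12.75% + 0% municipal = 12.75% → £2.27
Greeting card £5.89: general merchandise → 4% + 2.5% municipal = 6.5% → £0.38
Total tax = £0.19 + £0.64 + £0.79 + £1.67 + £0.35 + £2.27 + £0.38 = £6.29

£6.29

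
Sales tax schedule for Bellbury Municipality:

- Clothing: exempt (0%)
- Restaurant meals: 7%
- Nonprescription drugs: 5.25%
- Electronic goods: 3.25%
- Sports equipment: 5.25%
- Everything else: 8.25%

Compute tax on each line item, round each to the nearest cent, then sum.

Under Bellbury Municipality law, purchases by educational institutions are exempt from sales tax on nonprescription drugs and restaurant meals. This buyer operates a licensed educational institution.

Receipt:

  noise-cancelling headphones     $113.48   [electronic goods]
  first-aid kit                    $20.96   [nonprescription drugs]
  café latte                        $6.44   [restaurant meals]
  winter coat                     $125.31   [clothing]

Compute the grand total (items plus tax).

$269.88

Noise-cancelling headphones $113.48: electronic goods → 3.25% → $3.69
First-aid kit $20.96: nonprescription drugs, buyer-exempt → 0% → $0.00
Café latte $6.44: restaurant meals, buyer-exempt → 0% → $0.00
Winter coat $125.31: clothing → 0% → $0.00
Subtotal = $266.19; tax = $3.69; total due = $269.88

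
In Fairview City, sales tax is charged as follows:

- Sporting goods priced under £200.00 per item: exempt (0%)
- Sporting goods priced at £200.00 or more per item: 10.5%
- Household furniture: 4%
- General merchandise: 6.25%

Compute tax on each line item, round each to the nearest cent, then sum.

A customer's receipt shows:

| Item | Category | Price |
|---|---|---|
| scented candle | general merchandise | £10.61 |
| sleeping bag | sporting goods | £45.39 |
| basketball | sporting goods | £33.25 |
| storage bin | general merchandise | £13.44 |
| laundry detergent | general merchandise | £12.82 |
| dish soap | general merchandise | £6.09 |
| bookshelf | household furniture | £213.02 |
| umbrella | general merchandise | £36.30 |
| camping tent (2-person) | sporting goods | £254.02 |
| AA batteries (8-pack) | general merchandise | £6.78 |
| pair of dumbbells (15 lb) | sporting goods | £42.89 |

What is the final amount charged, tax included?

Scented candle £10.61: general merchandise → 6.25% → £0.66
Sleeping bag £45.39: sporting goods, under £200.00 → 0% → £0.00
Basketball £33.25: sporting goods, under £200.00 → 0% → £0.00
Storage bin £13.44: general merchandise → 6.25% → £0.84
Laundry detergent £12.82: general merchandise → 6.25% → £0.80
Dish soap £6.09: general merchandise → 6.25% → £0.38
Bookshelf £213.02: household furniture → 4% → £8.52
Umbrella £36.30: general merchandise → 6.25% → £2.27
Camping tent (2-person) £254.02: sporting goods, £200.00 or more → 10.5% → £26.67
AA batteries (8-pack) £6.78: general merchandise → 6.25% → £0.42
Pair of dumbbells (15 lb) £42.89: sporting goods, under £200.00 → 0% → £0.00
Subtotal = £674.61; tax = £40.56; total due = £715.17

£715.17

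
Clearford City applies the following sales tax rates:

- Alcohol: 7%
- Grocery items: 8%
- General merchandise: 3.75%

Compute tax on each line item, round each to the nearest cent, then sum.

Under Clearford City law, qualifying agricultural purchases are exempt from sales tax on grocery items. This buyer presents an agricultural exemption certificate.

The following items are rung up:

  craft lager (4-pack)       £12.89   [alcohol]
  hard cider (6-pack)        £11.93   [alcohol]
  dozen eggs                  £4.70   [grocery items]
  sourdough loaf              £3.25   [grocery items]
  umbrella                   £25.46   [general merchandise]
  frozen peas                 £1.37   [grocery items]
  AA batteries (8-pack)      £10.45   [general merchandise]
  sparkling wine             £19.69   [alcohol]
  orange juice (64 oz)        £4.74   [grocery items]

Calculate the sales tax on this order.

Craft lager (4-pack) £12.89: alcohol → 7% → £0.90
Hard cider (6-pack) £11.93: alcohol → 7% → £0.84
Dozen eggs £4.70: grocery items, buyer-exempt → 0% → £0.00
Sourdough loaf £3.25: grocery items, buyer-exempt → 0% → £0.00
Umbrella £25.46: general merchandise → 3.75% → £0.95
Frozen peas £1.37: grocery items, buyer-exempt → 0% → £0.00
AA batteries (8-pack) £10.45: general merchandise → 3.75% → £0.39
Sparkling wine £19.69: alcohol → 7% → £1.38
Orange juice (64 oz) £4.74: grocery items, buyer-exempt → 0% → £0.00
Total tax = £0.90 + £0.84 + £0.95 + £0.39 + £1.38 = £4.46

£4.46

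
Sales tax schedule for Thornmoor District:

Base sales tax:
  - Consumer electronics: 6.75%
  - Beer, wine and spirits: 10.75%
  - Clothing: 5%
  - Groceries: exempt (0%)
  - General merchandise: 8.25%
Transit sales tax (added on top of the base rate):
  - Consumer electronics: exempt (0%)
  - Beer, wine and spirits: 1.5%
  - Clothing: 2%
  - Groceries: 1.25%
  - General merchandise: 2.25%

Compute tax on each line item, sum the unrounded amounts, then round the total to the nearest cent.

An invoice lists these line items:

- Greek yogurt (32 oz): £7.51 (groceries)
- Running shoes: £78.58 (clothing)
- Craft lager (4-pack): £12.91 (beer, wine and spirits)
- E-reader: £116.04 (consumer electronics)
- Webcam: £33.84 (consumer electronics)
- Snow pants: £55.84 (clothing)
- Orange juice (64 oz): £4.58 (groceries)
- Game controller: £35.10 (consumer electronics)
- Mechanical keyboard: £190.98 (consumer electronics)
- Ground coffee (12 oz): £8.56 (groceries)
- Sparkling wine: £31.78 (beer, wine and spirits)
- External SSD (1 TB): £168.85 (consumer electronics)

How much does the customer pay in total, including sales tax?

Greek yogurt (32 oz) £7.51: groceries → 0% + 1.25% transit = 1.25% → £0.093875
Running shoes £78.58: clothing → 5% + 2% transit = 7% → £5.5006
Craft lager (4-pack) £12.91: beer, wine and spirits → 10.75% + 1.5% transit = 12.25% → £1.581475
E-reader £116.04: consumer electronics → 6.75% + 0% transit = 6.75% → £7.8327
Webcam £33.84: consumer electronics → 6.75% + 0% transit = 6.75% → £2.2842
Snow pants £55.84: clothing → 5% + 2% transit = 7% → £3.9088
Orange juice (64 oz) £4.58: groceries → 0% + 1.25% transit = 1.25% → £0.05725
Game controller £35.10: consumer electronics → 6.75% + 0% transit = 6.75% → £2.36925
Mechanical keyboard £190.98: consumer electronics → 6.75% + 0% transit = 6.75% → £12.89115
Ground coffee (12 oz) £8.56: groceries → 0% + 1.25% transit = 1.25% → £0.107
Sparkling wine £31.78: beer, wine and spirits → 10.75% + 1.5% transit = 12.25% → £3.89305
External SSD (1 TB) £168.85: consumer electronics → 6.75% + 0% transit = 6.75% → £11.397375
Subtotal = £744.57; unrounded tax = £51.916725 → £51.92; total due = £796.49

£796.49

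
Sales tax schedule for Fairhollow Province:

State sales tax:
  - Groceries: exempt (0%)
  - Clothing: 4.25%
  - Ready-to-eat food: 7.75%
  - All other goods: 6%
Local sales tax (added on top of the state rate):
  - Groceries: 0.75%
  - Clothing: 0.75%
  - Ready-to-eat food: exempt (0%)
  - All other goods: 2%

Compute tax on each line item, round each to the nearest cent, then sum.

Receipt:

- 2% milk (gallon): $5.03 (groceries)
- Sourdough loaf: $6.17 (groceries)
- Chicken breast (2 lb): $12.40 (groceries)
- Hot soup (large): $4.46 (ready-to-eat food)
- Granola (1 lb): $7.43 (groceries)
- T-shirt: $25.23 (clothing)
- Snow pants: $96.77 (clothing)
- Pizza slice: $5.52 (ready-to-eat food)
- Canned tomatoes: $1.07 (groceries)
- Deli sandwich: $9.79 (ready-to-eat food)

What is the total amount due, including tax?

$181.76

2% milk (gallon) $5.03: groceries → 0% + 0.75% local = 0.75% → $0.04
Sourdough loaf $6.17: groceries → 0% + 0.75% local = 0.75% → $0.05
Chicken breast (2 lb) $12.40: groceries → 0% + 0.75% local = 0.75% → $0.09
Hot soup (large) $4.46: ready-to-eat food → 7.75% + 0% local = 7.75% → $0.35
Granola (1 lb) $7.43: groceries → 0% + 0.75% local = 0.75% → $0.06
T-shirt $25.23: clothing → 4.25% + 0.75% local = 5% → $1.26
Snow pants $96.77: clothing → 4.25% + 0.75% local = 5% → $4.84
Pizza slice $5.52: ready-to-eat food → 7.75% + 0% local = 7.75% → $0.43
Canned tomatoes $1.07: groceries → 0% + 0.75% local = 0.75% → $0.01
Deli sandwich $9.79: ready-to-eat food → 7.75% + 0% local = 7.75% → $0.76
Subtotal = $173.87; tax = $7.89; total due = $181.76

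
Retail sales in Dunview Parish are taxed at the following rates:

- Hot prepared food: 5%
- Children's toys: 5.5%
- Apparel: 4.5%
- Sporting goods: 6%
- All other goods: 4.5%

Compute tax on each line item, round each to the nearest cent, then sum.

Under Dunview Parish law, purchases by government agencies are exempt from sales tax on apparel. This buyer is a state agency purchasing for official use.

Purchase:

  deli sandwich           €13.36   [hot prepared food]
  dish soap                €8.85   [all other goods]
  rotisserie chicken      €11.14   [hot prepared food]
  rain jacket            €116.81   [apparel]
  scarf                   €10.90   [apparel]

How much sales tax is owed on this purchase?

€1.63

Deli sandwich €13.36: hot prepared food → 5% → €0.67
Dish soap €8.85: all other goods → 4.5% → €0.40
Rotisserie chicken €11.14: hot prepared food → 5% → €0.56
Rain jacket €116.81: apparel, buyer-exempt → 0% → €0.00
Scarf €10.90: apparel, buyer-exempt → 0% → €0.00
Total tax = €0.67 + €0.40 + €0.56 = €1.63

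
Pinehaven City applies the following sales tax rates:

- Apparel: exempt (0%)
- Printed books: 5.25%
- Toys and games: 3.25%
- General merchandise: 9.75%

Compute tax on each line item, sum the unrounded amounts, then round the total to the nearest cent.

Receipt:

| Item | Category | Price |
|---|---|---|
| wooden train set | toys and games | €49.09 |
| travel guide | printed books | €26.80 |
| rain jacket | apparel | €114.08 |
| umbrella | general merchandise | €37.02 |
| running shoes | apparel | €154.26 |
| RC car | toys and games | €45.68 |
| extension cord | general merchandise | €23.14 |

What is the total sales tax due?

Wooden train set €49.09: toys and games → 3.25% → €1.595425
Travel guide €26.80: printed books → 5.25% → €1.407
Rain jacket €114.08: apparel → 0% → €0.00
Umbrella €37.02: general merchandise → 9.75% → €3.60945
Running shoes €154.26: apparel → 0% → €0.00
RC car €45.68: toys and games → 3.25% → €1.4846
Extension cord €23.14: general merchandise → 9.75% → €2.25615
Unrounded tax sum = €10.352625 → €10.35

€10.35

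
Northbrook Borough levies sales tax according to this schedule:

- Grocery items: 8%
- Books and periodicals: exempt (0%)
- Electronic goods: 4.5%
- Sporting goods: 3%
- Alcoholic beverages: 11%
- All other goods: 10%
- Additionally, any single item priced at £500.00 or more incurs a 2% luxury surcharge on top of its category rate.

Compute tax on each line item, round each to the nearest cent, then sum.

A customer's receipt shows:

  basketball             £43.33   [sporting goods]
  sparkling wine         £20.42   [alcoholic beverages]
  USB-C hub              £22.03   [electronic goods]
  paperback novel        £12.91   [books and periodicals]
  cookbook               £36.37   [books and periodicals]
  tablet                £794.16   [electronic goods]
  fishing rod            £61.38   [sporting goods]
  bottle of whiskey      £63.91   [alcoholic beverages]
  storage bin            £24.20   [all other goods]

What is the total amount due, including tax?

Basketball £43.33: sporting goods → 3% → £1.30
Sparkling wine £20.42: alcoholic beverages → 11% → £2.25
USB-C hub £22.03: electronic goods → 4.5% → £0.99
Paperback novel £12.91: books and periodicals → 0% → £0.00
Cookbook £36.37: books and periodicals → 0% → £0.00
Tablet £794.16: electronic goods → 4.5% + 2% surcharge = 6.5% → £51.62
Fishing rod £61.38: sporting goods → 3% → £1.84
Bottle of whiskey £63.91: alcoholic beverages → 11% → £7.03
Storage bin £24.20: all other goods → 10% → £2.42
Subtotal = £1078.71; tax = £67.45; total due = £1146.16

£1146.16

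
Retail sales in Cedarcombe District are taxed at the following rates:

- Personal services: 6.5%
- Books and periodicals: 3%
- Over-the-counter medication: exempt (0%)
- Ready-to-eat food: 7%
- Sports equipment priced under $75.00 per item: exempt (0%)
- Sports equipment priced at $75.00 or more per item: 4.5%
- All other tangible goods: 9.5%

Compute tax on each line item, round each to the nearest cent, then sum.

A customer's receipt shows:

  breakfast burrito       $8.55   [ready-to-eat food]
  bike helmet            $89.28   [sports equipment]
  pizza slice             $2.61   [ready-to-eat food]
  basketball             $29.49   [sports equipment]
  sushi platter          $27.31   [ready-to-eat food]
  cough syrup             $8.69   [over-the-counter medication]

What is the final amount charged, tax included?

$172.64

Breakfast burrito $8.55: ready-to-eat food → 7% → $0.60
Bike helmet $89.28: sports equipment, $75.00 or more → 4.5% → $4.02
Pizza slice $2.61: ready-to-eat food → 7% → $0.18
Basketball $29.49: sports equipment, under $75.00 → 0% → $0.00
Sushi platter $27.31: ready-to-eat food → 7% → $1.91
Cough syrup $8.69: over-the-counter medication → 0% → $0.00
Subtotal = $165.93; tax = $6.71; total due = $172.64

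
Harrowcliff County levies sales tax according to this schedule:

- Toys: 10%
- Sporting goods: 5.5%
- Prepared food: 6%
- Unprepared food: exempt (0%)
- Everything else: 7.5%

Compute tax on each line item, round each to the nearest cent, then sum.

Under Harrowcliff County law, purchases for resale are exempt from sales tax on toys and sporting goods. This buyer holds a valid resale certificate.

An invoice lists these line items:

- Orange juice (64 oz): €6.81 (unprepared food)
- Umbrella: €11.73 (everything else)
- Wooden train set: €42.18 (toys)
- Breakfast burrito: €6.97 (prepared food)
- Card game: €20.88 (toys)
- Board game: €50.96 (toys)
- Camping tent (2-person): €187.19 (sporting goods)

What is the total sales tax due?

€1.30

Orange juice (64 oz) €6.81: unprepared food → 0% → €0.00
Umbrella €11.73: everything else → 7.5% → €0.88
Wooden train set €42.18: toys, buyer-exempt → 0% → €0.00
Breakfast burrito €6.97: prepared food → 6% → €0.42
Card game €20.88: toys, buyer-exempt → 0% → €0.00
Board game €50.96: toys, buyer-exempt → 0% → €0.00
Camping tent (2-person) €187.19: sporting goods, buyer-exempt → 0% → €0.00
Total tax = €0.88 + €0.42 = €1.30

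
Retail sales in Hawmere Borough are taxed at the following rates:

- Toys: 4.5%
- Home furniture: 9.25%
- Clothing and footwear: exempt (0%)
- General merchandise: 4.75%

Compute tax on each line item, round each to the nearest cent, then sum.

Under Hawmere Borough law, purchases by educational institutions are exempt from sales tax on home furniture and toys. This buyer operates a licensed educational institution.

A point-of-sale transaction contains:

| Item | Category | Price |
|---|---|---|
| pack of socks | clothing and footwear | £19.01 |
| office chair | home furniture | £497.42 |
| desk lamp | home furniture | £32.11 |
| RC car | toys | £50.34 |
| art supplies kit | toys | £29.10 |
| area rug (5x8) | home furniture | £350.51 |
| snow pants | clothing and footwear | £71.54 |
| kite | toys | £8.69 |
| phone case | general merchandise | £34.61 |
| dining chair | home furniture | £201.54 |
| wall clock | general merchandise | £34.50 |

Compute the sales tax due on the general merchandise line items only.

£3.28

Phone case £34.61: general merchandise → 4.75% → £1.64
Wall clock £34.50: general merchandise → 4.75% → £1.64
Tax on general merchandise = £1.64 + £1.64 = £3.28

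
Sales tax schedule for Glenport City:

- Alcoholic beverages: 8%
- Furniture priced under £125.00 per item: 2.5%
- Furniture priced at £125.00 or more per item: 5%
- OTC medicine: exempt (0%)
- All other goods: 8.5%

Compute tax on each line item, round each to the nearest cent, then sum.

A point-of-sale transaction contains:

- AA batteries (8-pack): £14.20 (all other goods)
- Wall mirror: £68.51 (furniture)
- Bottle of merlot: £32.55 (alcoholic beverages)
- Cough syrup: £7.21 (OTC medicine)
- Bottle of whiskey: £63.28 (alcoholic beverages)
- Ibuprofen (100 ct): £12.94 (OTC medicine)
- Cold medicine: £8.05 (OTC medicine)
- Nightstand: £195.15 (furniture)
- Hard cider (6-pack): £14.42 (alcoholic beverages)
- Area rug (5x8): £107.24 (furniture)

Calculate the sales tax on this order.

AA batteries (8-pack) £14.20: all other goods → 8.5% → £1.21
Wall mirror £68.51: furniture, under £125.00 → 2.5% → £1.71
Bottle of merlot £32.55: alcoholic beverages → 8% → £2.60
Cough syrup £7.21: OTC medicine → 0% → £0.00
Bottle of whiskey £63.28: alcoholic beverages → 8% → £5.06
Ibuprofen (100 ct) £12.94: OTC medicine → 0% → £0.00
Cold medicine £8.05: OTC medicine → 0% → £0.00
Nightstand £195.15: furniture, £125.00 or more → 5% → £9.76
Hard cider (6-pack) £14.42: alcoholic beverages → 8% → £1.15
Area rug (5x8) £107.24: furniture, under £125.00 → 2.5% → £2.68
Total tax = £1.21 + £1.71 + £2.60 + £5.06 + £9.76 + £1.15 + £2.68 = £24.17

£24.17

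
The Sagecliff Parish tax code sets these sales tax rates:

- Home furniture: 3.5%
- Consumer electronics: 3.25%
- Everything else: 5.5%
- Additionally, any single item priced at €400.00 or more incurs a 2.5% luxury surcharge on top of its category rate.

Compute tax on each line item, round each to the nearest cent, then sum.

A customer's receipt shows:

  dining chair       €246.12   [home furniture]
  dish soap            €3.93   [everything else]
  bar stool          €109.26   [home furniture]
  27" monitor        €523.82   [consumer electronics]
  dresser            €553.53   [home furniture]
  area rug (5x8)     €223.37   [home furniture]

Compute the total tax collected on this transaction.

€83.80

Dining chair €246.12: home furniture → 3.5% → €8.61
Dish soap €3.93: everything else → 5.5% → €0.22
Bar stool €109.26: home furniture → 3.5% → €3.82
27" monitor €523.82: consumer electronics → 3.25% + 2.5% surcharge = 5.75% → €30.12
Dresser €553.53: home furniture → 3.5% + 2.5% surcharge = 6% → €33.21
Area rug (5x8) €223.37: home furniture → 3.5% → €7.82
Total tax = €8.61 + €0.22 + €3.82 + €30.12 + €33.21 + €7.82 = €83.80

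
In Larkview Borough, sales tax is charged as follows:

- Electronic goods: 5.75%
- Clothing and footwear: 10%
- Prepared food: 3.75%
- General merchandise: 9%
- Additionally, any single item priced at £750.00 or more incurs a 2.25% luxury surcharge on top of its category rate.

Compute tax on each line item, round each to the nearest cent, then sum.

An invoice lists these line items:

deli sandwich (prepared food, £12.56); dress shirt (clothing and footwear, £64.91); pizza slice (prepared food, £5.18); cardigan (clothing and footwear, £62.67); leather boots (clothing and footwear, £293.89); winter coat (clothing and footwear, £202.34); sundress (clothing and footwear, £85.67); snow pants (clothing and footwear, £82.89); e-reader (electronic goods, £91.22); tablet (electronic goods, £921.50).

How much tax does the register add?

£158.87

Deli sandwich £12.56: prepared food → 3.75% → £0.47
Dress shirt £64.91: clothing and footwear → 10% → £6.49
Pizza slice £5.18: prepared food → 3.75% → £0.19
Cardigan £62.67: clothing and footwear → 10% → £6.27
Leather boots £293.89: clothing and footwear → 10% → £29.39
Winter coat £202.34: clothing and footwear → 10% → £20.23
Sundress £85.67: clothing and footwear → 10% → £8.57
Snow pants £82.89: clothing and footwear → 10% → £8.29
E-reader £91.22: electronic goods → 5.75% → £5.25
Tablet £921.50: electronic goods → 5.75% + 2.25% surcharge = 8% → £73.72
Total tax = £0.47 + £6.49 + £0.19 + £6.27 + £29.39 + £20.23 + £8.57 + £8.29 + £5.25 + £73.72 = £158.87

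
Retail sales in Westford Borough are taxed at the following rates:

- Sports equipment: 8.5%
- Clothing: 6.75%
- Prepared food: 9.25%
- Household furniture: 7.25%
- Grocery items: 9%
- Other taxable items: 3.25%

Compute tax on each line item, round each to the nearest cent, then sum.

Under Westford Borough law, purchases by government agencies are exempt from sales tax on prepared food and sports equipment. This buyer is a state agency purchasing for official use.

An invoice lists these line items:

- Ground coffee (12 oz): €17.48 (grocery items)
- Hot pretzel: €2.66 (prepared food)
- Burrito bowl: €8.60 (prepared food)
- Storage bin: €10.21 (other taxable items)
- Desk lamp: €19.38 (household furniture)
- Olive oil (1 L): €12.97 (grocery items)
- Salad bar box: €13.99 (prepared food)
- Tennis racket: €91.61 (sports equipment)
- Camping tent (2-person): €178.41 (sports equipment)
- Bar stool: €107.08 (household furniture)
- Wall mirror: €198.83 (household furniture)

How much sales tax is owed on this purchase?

Ground coffee (12 oz) €17.48: grocery items → 9% → €1.57
Hot pretzel €2.66: prepared food, buyer-exempt → 0% → €0.00
Burrito bowl €8.60: prepared food, buyer-exempt → 0% → €0.00
Storage bin €10.21: other taxable items → 3.25% → €0.33
Desk lamp €19.38: household furniture → 7.25% → €1.41
Olive oil (1 L) €12.97: grocery items → 9% → €1.17
Salad bar box €13.99: prepared food, buyer-exempt → 0% → €0.00
Tennis racket €91.61: sports equipment, buyer-exempt → 0% → €0.00
Camping tent (2-person) €178.41: sports equipment, buyer-exempt → 0% → €0.00
Bar stool €107.08: household furniture → 7.25% → €7.76
Wall mirror €198.83: household furniture → 7.25% → €14.42
Total tax = €1.57 + €0.33 + €1.41 + €1.17 + €7.76 + €14.42 = €26.66

€26.66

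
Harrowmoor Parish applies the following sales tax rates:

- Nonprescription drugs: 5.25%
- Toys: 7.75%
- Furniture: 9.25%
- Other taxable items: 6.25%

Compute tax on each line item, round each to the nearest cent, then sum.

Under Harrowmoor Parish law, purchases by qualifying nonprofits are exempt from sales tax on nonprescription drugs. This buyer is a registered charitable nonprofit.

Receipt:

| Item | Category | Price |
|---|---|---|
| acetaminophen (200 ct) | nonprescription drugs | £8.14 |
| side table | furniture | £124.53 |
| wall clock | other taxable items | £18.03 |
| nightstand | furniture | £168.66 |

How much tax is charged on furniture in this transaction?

£27.12

Side table £124.53: furniture → 9.25% → £11.52
Nightstand £168.66: furniture → 9.25% → £15.60
Tax on furniture = £11.52 + £15.60 = £27.12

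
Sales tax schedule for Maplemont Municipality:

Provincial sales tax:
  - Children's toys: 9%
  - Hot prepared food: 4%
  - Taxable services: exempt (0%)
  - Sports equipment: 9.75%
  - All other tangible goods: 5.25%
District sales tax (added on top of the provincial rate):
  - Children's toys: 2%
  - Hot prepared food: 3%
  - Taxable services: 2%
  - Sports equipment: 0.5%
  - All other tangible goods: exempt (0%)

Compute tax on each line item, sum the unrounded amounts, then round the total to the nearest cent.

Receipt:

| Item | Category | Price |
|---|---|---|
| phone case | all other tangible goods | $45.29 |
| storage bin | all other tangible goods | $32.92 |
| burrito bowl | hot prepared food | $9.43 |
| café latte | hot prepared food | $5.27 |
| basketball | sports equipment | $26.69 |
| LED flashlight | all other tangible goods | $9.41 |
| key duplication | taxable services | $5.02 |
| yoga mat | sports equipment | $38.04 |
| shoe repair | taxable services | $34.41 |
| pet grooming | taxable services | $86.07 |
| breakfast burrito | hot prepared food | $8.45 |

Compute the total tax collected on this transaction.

$15.37

Phone case $45.29: all other tangible goods → 5.25% + 0% district = 5.25% → $2.377725
Storage bin $32.92: all other tangible goods → 5.25% + 0% district = 5.25% → $1.7283
Burrito bowl $9.43: hot prepared food → 4% + 3% district = 7% → $0.6601
Café latte $5.27: hot prepared food → 4% + 3% district = 7% → $0.3689
Basketball $26.69: sports equipment → 9.75% + 0.5% district = 10.25% → $2.735725
LED flashlight $9.41: all other tangible goods → 5.25% + 0% district = 5.25% → $0.494025
Key duplication $5.02: taxable services → 0% + 2% district = 2% → $0.1004
Yoga mat $38.04: sports equipment → 9.75% + 0.5% district = 10.25% → $3.8991
Shoe repair $34.41: taxable services → 0% + 2% district = 2% → $0.6882
Pet grooming $86.07: taxable services → 0% + 2% district = 2% → $1.7214
Breakfast burrito $8.45: hot prepared food → 4% + 3% district = 7% → $0.5915
Unrounded tax sum = $15.365375 → $15.37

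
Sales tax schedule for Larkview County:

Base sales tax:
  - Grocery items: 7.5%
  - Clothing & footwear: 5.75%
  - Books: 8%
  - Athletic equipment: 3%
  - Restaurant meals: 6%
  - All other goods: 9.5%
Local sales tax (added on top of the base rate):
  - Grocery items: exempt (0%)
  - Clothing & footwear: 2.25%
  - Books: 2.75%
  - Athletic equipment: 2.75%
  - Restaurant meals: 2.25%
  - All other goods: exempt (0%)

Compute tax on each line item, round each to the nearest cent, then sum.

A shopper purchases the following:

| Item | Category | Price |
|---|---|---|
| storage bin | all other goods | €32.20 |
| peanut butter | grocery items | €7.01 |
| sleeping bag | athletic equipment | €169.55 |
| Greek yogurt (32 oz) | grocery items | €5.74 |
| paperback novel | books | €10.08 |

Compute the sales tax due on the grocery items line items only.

€0.96

Peanut butter €7.01: grocery items → 7.5% + 0% local = 7.5% → €0.53
Greek yogurt (32 oz) €5.74: grocery items → 7.5% + 0% local = 7.5% → €0.43
Tax on grocery items = €0.53 + €0.43 = €0.96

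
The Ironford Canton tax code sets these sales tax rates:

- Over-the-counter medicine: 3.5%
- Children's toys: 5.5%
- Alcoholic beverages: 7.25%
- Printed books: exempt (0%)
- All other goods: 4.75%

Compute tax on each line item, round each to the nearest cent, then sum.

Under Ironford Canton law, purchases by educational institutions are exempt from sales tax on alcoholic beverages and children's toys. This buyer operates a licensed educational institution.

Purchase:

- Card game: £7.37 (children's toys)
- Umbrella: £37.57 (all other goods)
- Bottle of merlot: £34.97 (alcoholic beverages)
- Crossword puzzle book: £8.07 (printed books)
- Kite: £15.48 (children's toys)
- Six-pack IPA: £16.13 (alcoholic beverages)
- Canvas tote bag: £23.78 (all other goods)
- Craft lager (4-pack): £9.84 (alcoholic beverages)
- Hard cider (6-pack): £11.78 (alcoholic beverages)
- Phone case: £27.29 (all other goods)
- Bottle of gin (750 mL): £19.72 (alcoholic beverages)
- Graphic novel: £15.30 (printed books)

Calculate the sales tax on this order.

£4.21

Card game £7.37: children's toys, buyer-exempt → 0% → £0.00
Umbrella £37.57: all other goods → 4.75% → £1.78
Bottle of merlot £34.97: alcoholic beverages, buyer-exempt → 0% → £0.00
Crossword puzzle book £8.07: printed books → 0% → £0.00
Kite £15.48: children's toys, buyer-exempt → 0% → £0.00
Six-pack IPA £16.13: alcoholic beverages, buyer-exempt → 0% → £0.00
Canvas tote bag £23.78: all other goods → 4.75% → £1.13
Craft lager (4-pack) £9.84: alcoholic beverages, buyer-exempt → 0% → £0.00
Hard cider (6-pack) £11.78: alcoholic beverages, buyer-exempt → 0% → £0.00
Phone case £27.29: all other goods → 4.75% → £1.30
Bottle of gin (750 mL) £19.72: alcoholic beverages, buyer-exempt → 0% → £0.00
Graphic novel £15.30: printed books → 0% → £0.00
Total tax = £1.78 + £1.13 + £1.30 = £4.21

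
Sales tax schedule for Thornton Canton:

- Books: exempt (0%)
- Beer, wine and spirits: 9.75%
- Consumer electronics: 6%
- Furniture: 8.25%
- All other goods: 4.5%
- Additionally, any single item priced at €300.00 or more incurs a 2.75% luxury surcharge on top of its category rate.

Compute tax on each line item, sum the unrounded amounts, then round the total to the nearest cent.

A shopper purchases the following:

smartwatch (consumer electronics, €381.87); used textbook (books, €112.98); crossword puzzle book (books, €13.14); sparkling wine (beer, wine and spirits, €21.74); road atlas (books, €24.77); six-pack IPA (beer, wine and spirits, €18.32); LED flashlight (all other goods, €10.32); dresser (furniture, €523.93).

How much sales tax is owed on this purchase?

€95.42

Smartwatch €381.87: consumer electronics → 6% + 2.75% surcharge = 8.75% → €33.413625
Used textbook €112.98: books → 0% → €0.00
Crossword puzzle book €13.14: books → 0% → €0.00
Sparkling wine €21.74: beer, wine and spirits → 9.75% → €2.11965
Road atlas €24.77: books → 0% → €0.00
Six-pack IPA €18.32: beer, wine and spirits → 9.75% → €1.7862
LED flashlight €10.32: all other goods → 4.5% → €0.4644
Dresser €523.93: furniture → 8.25% + 2.75% surcharge = 11% → €57.6323
Unrounded tax sum = €95.416175 → €95.42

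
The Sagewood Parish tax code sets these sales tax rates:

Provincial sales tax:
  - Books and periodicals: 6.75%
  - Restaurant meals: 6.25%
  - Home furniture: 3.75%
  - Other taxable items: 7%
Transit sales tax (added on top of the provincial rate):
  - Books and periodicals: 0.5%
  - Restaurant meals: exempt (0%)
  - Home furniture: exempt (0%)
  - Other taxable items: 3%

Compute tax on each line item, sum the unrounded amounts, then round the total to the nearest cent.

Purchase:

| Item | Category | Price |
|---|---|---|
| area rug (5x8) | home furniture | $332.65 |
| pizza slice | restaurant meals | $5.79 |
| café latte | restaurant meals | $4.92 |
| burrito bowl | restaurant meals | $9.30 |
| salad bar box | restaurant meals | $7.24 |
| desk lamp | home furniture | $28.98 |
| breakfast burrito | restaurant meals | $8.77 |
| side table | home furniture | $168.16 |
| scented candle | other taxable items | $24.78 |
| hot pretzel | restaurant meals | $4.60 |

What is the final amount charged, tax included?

Area rug (5x8) $332.65: home furniture → 3.75% + 0% transit = 3.75% → $12.474375
Pizza slice $5.79: restaurant meals → 6.25% + 0% transit = 6.25% → $0.361875
Café latte $4.92: restaurant meals → 6.25% + 0% transit = 6.25% → $0.3075
Burrito bowl $9.30: restaurant meals → 6.25% + 0% transit = 6.25% → $0.58125
Salad bar box $7.24: restaurant meals → 6.25% + 0% transit = 6.25% → $0.4525
Desk lamp $28.98: home furniture → 3.75% + 0% transit = 3.75% → $1.08675
Breakfast burrito $8.77: restaurant meals → 6.25% + 0% transit = 6.25% → $0.548125
Side table $168.16: home furniture → 3.75% + 0% transit = 3.75% → $6.306
Scented candle $24.78: other taxable items → 7% + 3% transit = 10% → $2.478
Hot pretzel $4.60: restaurant meals → 6.25% + 0% transit = 6.25% → $0.2875
Subtotal = $595.19; unrounded tax = $24.883875 → $24.88; total due = $620.07

$620.07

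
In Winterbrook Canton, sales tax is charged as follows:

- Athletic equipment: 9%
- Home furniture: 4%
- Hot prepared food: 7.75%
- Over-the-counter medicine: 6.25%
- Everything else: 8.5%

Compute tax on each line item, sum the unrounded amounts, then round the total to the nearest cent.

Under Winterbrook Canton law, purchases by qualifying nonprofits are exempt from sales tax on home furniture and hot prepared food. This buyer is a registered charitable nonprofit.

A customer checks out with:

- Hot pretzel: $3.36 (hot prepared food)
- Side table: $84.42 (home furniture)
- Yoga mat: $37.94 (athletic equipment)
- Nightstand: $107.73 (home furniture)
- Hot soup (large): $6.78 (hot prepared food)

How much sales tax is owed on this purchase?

Hot pretzel $3.36: hot prepared food, buyer-exempt → 0% → $0.00
Side table $84.42: home furniture, buyer-exempt → 0% → $0.00
Yoga mat $37.94: athletic equipment → 9% → $3.4146
Nightstand $107.73: home furniture, buyer-exempt → 0% → $0.00
Hot soup (large) $6.78: hot prepared food, buyer-exempt → 0% → $0.00
Unrounded tax sum = $3.4146 → $3.41

$3.41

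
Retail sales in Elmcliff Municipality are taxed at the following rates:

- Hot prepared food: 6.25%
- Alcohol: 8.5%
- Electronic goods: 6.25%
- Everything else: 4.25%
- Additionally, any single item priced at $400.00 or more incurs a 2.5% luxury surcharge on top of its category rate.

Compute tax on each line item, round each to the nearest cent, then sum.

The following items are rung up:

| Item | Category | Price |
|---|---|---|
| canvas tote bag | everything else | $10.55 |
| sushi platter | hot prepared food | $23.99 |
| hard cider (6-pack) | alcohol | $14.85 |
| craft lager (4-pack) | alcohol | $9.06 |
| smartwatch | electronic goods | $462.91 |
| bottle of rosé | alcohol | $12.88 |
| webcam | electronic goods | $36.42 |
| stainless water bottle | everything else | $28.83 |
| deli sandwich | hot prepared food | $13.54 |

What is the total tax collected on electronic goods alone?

$42.78

Smartwatch $462.91: electronic goods → 6.25% + 2.5% surcharge = 8.75% → $40.50
Webcam $36.42: electronic goods → 6.25% → $2.28
Tax on electronic goods = $40.50 + $2.28 = $42.78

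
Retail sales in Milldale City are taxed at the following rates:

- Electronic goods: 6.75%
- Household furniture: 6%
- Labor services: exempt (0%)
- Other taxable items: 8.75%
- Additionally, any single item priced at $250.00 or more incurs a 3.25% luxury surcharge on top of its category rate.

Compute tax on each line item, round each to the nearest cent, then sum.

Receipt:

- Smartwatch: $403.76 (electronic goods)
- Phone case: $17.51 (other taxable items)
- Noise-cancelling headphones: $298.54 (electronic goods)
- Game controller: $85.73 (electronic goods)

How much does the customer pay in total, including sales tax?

Smartwatch $403.76: electronic goods → 6.75% + 3.25% surcharge = 10% → $40.38
Phone case $17.51: other taxable items → 8.75% → $1.53
Noise-cancelling headphones $298.54: electronic goods → 6.75% + 3.25% surcharge = 10% → $29.85
Game controller $85.73: electronic goods → 6.75% → $5.79
Subtotal = $805.54; tax = $77.55; total due = $883.09

$883.09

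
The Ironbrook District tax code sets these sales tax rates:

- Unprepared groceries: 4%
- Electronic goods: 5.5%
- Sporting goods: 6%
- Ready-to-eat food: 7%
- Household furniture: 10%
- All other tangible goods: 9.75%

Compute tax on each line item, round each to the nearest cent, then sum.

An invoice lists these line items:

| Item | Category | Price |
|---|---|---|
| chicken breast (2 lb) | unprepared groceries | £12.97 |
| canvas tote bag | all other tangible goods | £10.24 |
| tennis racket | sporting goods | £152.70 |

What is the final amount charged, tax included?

Chicken breast (2 lb) £12.97: unprepared groceries → 4% → £0.52
Canvas tote bag £10.24: all other tangible goods → 9.75% → £1.00
Tennis racket £152.70: sporting goods → 6% → £9.16
Subtotal = £175.91; tax = £10.68; total due = £186.59

£186.59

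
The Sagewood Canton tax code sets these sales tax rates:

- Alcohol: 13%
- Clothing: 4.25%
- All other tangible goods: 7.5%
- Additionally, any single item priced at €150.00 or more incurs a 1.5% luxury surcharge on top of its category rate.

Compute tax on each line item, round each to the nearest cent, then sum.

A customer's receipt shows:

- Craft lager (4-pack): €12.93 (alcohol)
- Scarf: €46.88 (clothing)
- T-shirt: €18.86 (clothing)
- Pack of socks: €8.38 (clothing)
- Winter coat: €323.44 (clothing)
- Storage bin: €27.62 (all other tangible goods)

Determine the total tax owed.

€25.50

Craft lager (4-pack) €12.93: alcohol → 13% → €1.68
Scarf €46.88: clothing → 4.25% → €1.99
T-shirt €18.86: clothing → 4.25% → €0.80
Pack of socks €8.38: clothing → 4.25% → €0.36
Winter coat €323.44: clothing → 4.25% + 1.5% surcharge = 5.75% → €18.60
Storage bin €27.62: all other tangible goods → 7.5% → €2.07
Total tax = €1.68 + €1.99 + €0.80 + €0.36 + €18.60 + €2.07 = €25.50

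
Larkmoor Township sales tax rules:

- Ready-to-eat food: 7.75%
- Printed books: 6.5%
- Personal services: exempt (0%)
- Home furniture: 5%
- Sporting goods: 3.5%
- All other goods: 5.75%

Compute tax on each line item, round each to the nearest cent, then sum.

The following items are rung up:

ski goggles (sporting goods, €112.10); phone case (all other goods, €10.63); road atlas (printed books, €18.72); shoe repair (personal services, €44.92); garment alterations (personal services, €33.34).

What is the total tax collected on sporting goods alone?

Ski goggles €112.10: sporting goods → 3.5% → €3.92
Tax on sporting goods = €3.92

€3.92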